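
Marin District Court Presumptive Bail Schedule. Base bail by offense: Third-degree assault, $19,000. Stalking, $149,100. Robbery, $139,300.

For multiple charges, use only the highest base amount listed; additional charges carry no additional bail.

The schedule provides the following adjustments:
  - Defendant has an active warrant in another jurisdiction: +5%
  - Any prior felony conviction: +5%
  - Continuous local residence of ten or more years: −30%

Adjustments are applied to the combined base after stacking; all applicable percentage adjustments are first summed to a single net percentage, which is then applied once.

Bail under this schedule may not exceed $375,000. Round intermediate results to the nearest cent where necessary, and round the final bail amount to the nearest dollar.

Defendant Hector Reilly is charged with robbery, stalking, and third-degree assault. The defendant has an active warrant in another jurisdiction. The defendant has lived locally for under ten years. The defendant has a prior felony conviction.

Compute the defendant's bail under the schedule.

$164,010

Base amounts from the schedule: robbery $139,300; stalking $149,100; third-degree assault $19,000.
Stacking rule: use the highest base only. Highest is stalking at $149,100. Combined base = $149,100.
Net percentage adjustment: +5% +5% = +10%. $149,100 × 1.1 = $164,010.
$164,010 is within the $375,000 maximum.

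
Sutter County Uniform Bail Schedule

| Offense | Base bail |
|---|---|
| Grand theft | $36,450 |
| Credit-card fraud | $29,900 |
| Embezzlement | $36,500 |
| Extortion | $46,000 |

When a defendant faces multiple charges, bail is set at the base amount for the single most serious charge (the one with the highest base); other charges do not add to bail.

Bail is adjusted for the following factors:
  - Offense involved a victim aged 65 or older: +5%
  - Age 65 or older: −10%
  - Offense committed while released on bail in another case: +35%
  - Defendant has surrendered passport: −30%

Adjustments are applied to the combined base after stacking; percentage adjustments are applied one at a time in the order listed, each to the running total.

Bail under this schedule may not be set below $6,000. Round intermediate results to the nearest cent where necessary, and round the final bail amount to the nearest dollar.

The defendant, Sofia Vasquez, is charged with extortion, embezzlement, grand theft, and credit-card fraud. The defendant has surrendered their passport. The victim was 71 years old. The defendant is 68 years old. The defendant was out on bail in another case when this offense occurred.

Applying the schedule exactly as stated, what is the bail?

$41,079

Base amounts from the schedule: extortion $46,000; embezzlement $36,500; grand theft $36,450; credit-card fraud $29,900.
Stacking rule: use the highest base only. Highest is extortion at $46,000. Combined base = $46,000.
Offense involved a victim aged 65 or older (+5%): $46,000 × 1.05 = $48,300.
Age 65 or older (−10%): $48,300 × 0.9 = $43,470.
Offense committed while released on bail in another case (+35%): $43,470 × 1.35 = $58,684.50.
Defendant has surrendered passport (−30%): $58,684.50 × 0.7 = $41,079.15.
$41,079.15 is at or above the $6,000 minimum.
Rounded to the nearest dollar: $41,079.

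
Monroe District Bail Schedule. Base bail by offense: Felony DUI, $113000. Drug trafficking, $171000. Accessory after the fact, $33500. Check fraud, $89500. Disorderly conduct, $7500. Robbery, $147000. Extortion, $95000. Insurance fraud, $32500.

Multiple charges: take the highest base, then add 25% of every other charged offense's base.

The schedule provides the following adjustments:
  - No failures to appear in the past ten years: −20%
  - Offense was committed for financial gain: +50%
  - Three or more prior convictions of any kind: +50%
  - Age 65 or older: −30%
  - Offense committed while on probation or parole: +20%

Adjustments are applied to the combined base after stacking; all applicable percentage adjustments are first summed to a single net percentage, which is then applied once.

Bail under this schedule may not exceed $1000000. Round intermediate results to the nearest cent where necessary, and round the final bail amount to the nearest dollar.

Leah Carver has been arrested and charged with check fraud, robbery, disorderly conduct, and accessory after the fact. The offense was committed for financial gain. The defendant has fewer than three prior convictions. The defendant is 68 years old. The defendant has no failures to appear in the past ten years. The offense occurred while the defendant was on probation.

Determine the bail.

Base amounts from the schedule: check fraud $89500; robbery $147000; disorderly conduct $7500; accessory after the fact $33500.
Stacking rule: highest base plus 25% of each additional charge. Highest is robbery at $147000. Additional: $89500 × 25% = $22375; $7500 × 25% = $1875; $33500 × 25% = $8375. Combined base = $147000 + $32625 = $179625.
Net percentage adjustment: −20% +50% −30% +20% = +20%. $179625 × 1.2 = $215550.
$215550 is within the $1000000 maximum.

$215550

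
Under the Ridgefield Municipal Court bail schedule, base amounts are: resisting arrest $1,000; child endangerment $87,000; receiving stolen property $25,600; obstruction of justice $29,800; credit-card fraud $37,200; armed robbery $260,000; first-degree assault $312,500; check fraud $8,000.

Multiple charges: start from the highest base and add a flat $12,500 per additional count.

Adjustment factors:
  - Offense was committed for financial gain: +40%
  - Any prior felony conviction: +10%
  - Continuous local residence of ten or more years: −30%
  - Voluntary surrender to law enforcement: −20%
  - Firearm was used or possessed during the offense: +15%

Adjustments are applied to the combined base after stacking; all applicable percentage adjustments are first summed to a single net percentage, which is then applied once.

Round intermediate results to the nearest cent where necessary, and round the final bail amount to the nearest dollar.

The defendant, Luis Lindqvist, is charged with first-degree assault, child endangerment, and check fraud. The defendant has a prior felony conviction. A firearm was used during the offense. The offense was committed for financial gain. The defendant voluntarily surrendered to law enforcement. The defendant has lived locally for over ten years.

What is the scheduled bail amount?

Base amounts from the schedule: first-degree assault $312,500; child endangerment $87,000; check fraud $8,000.
Stacking rule: highest base plus $12,500 per additional charge. Highest is first-degree assault at $312,500; 2 additional charges → +$25,000. Combined base = $337,500.
Net percentage adjustment: +40% +10% −30% −20% +15% = +15%. $337,500 × 1.15 = $388,125.

$388,125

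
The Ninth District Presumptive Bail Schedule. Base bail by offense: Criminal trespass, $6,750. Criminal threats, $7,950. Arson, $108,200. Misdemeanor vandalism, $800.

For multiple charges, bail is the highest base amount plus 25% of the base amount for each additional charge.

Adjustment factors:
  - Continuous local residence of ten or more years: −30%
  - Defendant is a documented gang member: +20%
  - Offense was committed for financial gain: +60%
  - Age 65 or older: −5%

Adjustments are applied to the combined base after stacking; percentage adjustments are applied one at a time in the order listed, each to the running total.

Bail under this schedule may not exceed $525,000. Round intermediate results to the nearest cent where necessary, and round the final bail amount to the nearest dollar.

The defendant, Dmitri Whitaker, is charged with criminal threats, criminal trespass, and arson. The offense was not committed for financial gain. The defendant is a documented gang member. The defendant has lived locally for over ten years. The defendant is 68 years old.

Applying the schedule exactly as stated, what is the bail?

$89,276

Base amounts from the schedule: criminal threats $7,950; criminal trespass $6,750; arson $108,200.
Stacking rule: highest base plus 25% of each additional charge. Highest is arson at $108,200. Additional: $7,950 × 25% = $1,987.50; $6,750 × 25% = $1,687.50. Combined base = $108,200 + $3,675 = $111,875.
Continuous local residence of ten or more years (−30%): $111,875 × 0.7 = $78,312.50.
Defendant is a documented gang member (+20%): $78,312.50 × 1.2 = $93,975.
Age 65 or older (−5%): $93,975 × 0.95 = $89,276.25.
$89,276.25 is within the $525,000 maximum.
Rounded to the nearest dollar: $89,276.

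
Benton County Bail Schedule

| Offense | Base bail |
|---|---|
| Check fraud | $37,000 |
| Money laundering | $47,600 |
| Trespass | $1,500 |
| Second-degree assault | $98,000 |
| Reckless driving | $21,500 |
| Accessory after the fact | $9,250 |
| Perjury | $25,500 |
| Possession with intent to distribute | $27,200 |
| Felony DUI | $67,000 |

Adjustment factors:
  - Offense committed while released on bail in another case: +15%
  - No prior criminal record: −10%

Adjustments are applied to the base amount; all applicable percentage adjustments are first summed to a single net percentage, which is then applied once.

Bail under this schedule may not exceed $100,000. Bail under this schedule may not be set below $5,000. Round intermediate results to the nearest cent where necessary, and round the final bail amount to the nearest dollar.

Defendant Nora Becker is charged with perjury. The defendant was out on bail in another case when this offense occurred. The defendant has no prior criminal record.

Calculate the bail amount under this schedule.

Base amounts from the schedule: perjury $25,500.
Single charge. Combined base = $25,500.
Net percentage adjustment: +15% −10% = +5%. $25,500 × 1.05 = $26,775.
$26,775 is within the $100,000 maximum.
$26,775 is at or above the $5,000 minimum.

$26,775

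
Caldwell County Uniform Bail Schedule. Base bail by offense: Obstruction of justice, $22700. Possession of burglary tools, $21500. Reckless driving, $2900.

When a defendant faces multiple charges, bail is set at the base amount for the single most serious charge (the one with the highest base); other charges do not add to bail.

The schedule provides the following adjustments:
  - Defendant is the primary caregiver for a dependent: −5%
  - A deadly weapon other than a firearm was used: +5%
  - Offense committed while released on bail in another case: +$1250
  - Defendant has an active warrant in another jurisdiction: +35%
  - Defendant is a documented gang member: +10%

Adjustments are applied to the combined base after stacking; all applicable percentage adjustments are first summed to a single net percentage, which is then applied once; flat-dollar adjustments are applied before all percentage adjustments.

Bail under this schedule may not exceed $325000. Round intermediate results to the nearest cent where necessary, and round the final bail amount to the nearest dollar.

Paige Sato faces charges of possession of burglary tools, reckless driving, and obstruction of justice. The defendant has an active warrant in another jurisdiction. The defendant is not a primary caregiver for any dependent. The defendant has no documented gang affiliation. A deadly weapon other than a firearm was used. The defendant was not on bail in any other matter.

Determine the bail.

Base amounts from the schedule: possession of burglary tools $21500; reckless driving $2900; obstruction of justice $22700.
Stacking rule: use the highest base only. Highest is obstruction of justice at $22700. Combined base = $22700.
Net percentage adjustment: +5% +35% = +40%. $22700 × 1.4 = $31780.
$31780 is within the $325000 maximum.

$31780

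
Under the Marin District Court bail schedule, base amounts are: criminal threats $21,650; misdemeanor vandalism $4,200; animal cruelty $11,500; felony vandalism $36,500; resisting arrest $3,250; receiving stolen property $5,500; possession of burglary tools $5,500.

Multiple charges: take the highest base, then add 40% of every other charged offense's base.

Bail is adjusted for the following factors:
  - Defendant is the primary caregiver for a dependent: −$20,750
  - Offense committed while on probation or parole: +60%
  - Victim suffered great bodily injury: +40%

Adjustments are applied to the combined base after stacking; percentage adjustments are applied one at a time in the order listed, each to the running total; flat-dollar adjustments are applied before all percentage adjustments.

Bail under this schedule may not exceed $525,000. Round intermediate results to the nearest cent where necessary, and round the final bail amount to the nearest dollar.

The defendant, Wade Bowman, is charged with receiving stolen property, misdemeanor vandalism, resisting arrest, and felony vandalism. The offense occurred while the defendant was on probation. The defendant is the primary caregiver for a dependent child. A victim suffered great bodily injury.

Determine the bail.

$46,883

Base amounts from the schedule: receiving stolen property $5,500; misdemeanor vandalism $4,200; resisting arrest $3,250; felony vandalism $36,500.
Stacking rule: highest base plus 40% of each additional charge. Highest is felony vandalism at $36,500. Additional: $5,500 × 40% = $2,200; $4,200 × 40% = $1,680; $3,250 × 40% = $1,300. Combined base = $36,500 + $5,180 = $41,680.
Defendant is the primary caregiver for a dependent (−$20,750 flat): $41,680 − $20,750 = $20,930.
Offense committed while on probation or parole (+60%): $20,930 × 1.6 = $33,488.
Victim suffered great bodily injury (+40%): $33,488 × 1.4 = $46,883.20.
$46,883.20 is within the $525,000 maximum.
Rounded to the nearest dollar: $46,883.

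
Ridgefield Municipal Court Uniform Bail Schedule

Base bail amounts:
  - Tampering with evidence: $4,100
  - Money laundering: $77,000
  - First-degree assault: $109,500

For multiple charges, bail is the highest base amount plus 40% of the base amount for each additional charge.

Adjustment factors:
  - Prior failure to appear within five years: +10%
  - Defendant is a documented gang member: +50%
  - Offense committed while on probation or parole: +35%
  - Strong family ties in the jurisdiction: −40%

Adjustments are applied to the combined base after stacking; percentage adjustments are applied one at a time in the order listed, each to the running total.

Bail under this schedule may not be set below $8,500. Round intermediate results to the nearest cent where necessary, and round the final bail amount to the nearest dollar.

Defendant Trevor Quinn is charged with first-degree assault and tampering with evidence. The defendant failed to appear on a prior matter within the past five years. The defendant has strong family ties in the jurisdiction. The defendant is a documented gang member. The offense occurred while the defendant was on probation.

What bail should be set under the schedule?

Base amounts from the schedule: first-degree assault $109,500; tampering with evidence $4,100.
Stacking rule: highest base plus 40% of each additional charge. Highest is first-degree assault at $109,500. Additional: $4,100 × 40% = $1,640. Combined base = $109,500 + $1,640 = $111,140.
Prior failure to appear within five years (+10%): $111,140 × 1.1 = $122,254.
Defendant is a documented gang member (+50%): $122,254 × 1.5 = $183,381.
Offense committed while on probation or parole (+35%): $183,381 × 1.35 = $247,564.35.
Strong family ties in the jurisdiction (−40%): $247,564.35 × 0.6 = $148,538.61.
$148,538.61 is at or above the $8,500 minimum.
Rounded to the nearest dollar: $148,539.

$148,539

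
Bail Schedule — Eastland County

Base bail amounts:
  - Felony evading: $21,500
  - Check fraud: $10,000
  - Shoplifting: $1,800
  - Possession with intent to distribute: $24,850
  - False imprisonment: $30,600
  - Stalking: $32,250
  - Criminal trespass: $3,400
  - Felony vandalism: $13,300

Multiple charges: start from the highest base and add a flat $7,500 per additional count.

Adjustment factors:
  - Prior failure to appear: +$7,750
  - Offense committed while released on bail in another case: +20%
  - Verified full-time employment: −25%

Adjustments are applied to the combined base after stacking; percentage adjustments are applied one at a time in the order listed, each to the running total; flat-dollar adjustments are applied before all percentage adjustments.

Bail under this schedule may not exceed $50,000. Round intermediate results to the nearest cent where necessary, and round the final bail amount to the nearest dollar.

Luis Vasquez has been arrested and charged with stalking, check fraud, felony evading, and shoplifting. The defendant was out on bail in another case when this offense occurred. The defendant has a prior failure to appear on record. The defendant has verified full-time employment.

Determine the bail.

$50,000

Base amounts from the schedule: stalking $32,250; check fraud $10,000; felony evading $21,500; shoplifting $1,800.
Stacking rule: highest base plus $7,500 per additional charge. Highest is stalking at $32,250; 3 additional charges → +$22,500. Combined base = $54,750.
Prior failure to appear (+$7,750 flat): $54,750 + $7,750 = $62,500.
Offense committed while released on bail in another case (+20%): $62,500 × 1.2 = $75,000.
Verified full-time employment (−25%): $75,000 × 0.75 = $56,250.
Result $56,250 exceeds the maximum of $50,000; bail is capped at $50,000.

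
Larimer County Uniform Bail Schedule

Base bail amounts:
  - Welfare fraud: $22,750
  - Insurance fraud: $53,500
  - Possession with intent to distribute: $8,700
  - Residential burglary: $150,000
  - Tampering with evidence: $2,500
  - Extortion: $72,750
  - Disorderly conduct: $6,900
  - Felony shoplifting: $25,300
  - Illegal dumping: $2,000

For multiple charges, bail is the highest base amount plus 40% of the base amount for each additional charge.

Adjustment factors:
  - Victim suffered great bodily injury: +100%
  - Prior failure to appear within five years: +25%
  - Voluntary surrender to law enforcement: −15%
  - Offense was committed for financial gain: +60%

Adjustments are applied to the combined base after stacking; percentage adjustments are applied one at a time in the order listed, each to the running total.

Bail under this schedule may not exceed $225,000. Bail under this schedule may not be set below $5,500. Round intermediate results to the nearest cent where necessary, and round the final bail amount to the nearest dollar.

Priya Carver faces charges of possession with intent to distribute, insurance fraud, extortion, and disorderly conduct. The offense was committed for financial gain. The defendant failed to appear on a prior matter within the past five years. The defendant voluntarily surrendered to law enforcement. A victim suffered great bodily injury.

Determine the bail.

Base amounts from the schedule: possession with intent to distribute $8,700; insurance fraud $53,500; extortion $72,750; disorderly conduct $6,900.
Stacking rule: highest base plus 40% of each additional charge. Highest is extortion at $72,750. Additional: $8,700 × 40% = $3,480; $53,500 × 40% = $21,400; $6,900 × 40% = $2,760. Combined base = $72,750 + $27,640 = $100,390.
Victim suffered great bodily injury (+100%): $100,390 × 2 = $200,780.
Prior failure to appear within five years (+25%): $200,780 × 1.25 = $250,975.
Voluntary surrender to law enforcement (−15%): $250,975 × 0.85 = $213,328.75.
Offense was committed for financial gain (+60%): $213,328.75 × 1.6 = $341,326.
Result $341,326 exceeds the maximum of $225,000; bail is capped at $225,000.
$225,000 is at or above the $5,500 minimum.

$225,000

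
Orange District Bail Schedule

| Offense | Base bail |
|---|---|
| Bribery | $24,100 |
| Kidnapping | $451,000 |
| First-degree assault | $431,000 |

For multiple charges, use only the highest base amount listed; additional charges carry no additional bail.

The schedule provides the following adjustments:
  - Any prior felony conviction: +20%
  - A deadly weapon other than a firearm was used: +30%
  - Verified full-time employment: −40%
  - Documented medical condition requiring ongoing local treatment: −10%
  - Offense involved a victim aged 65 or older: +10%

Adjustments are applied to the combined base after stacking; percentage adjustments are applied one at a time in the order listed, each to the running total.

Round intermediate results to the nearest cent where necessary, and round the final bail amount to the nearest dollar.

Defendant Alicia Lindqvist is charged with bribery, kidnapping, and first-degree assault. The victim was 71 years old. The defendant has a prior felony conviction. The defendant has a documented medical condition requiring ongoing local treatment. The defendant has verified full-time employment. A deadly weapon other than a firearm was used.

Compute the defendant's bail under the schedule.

$417,915

Base amounts from the schedule: bribery $24,100; kidnapping $451,000; first-degree assault $431,000.
Stacking rule: use the highest base only. Highest is kidnapping at $451,000. Combined base = $451,000.
Any prior felony conviction (+20%): $451,000 × 1.2 = $541,200.
A deadly weapon other than a firearm was used (+30%): $541,200 × 1.3 = $703,560.
Verified full-time employment (−40%): $703,560 × 0.6 = $422,136.
Documented medical condition requiring ongoing local treatment (−10%): $422,136 × 0.9 = $379,922.40.
Offense involved a victim aged 65 or older (+10%): $379,922.40 × 1.1 = $417,914.64.
Rounded to the nearest dollar: $417,915.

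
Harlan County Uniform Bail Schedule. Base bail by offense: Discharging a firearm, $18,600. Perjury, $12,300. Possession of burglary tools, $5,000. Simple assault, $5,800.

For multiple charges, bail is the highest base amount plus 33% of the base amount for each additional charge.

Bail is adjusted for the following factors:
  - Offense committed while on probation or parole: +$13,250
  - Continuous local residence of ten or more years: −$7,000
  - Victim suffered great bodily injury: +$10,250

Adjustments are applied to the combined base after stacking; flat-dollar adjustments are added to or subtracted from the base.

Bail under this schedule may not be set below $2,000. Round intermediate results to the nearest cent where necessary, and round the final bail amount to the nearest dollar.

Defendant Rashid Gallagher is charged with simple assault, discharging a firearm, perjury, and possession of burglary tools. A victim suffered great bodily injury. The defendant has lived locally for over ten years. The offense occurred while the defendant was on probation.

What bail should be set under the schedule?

$42,723

Base amounts from the schedule: simple assault $5,800; discharging a firearm $18,600; perjury $12,300; possession of burglary tools $5,000.
Stacking rule: highest base plus 33% of each additional charge. Highest is discharging a firearm at $18,600. Additional: $5,800 × 33% = $1,914; $12,300 × 33% = $4,059; $5,000 × 33% = $1,650. Combined base = $18,600 + $7,623 = $26,223.
Offense committed while on probation or parole (+$13,250 flat): $26,223 + $13,250 = $39,473.
Continuous local residence of ten or more years (−$7,000 flat): $39,473 − $7,000 = $32,473.
Victim suffered great bodily injury (+$10,250 flat): $32,473 + $10,250 = $42,723.
$42,723 is at or above the $2,000 minimum.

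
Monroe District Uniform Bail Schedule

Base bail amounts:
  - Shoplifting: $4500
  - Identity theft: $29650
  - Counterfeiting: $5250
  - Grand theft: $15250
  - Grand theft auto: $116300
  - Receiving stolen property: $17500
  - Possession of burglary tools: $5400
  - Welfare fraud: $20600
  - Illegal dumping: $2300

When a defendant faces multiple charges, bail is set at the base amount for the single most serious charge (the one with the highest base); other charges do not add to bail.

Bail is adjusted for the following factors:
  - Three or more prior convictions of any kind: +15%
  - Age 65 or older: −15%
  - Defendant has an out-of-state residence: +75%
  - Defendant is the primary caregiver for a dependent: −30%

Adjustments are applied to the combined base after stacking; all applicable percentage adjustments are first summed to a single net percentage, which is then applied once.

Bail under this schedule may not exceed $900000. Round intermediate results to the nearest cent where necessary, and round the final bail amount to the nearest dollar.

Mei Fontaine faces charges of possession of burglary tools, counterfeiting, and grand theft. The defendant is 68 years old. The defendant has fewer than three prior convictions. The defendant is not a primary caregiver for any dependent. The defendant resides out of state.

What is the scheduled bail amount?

Base amounts from the schedule: possession of burglary tools $5400; counterfeiting $5250; grand theft $15250.
Stacking rule: use the highest base only. Highest is grand theft at $15250. Combined base = $15250.
Net percentage adjustment: −15% +75% = +60%. $15250 × 1.6 = $24400.
$24400 is within the $900000 maximum.

$24400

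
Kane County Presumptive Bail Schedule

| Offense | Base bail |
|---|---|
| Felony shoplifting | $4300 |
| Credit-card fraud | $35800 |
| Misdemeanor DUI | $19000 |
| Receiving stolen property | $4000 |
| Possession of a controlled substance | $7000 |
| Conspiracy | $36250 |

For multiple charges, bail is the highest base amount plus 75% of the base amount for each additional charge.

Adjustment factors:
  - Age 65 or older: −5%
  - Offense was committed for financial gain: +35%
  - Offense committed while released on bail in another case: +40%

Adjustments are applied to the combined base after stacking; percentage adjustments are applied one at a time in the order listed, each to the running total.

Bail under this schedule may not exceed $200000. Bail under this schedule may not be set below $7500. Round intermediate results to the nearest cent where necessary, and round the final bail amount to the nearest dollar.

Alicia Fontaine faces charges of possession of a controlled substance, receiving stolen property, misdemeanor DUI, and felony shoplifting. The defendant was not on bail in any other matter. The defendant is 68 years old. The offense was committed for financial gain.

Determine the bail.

Base amounts from the schedule: possession of a controlled substance $7000; receiving stolen property $4000; misdemeanor DUI $19000; felony shoplifting $4300.
Stacking rule: highest base plus 75% of each additional charge. Highest is misdemeanor DUI at $19000. Additional: $7000 × 75% = $5250; $4000 × 75% = $3000; $4300 × 75% = $3225. Combined base = $19000 + $11475 = $30475.
Age 65 or older (−5%): $30475 × 0.95 = $28951.25.
Offense was committed for financial gain (+35%): $28951.25 × 1.35 = $39084.19.
$39084.19 is within the $200000 maximum.
$39084.19 is at or above the $7500 minimum.
Rounded to the nearest dollar: $39084.

$39084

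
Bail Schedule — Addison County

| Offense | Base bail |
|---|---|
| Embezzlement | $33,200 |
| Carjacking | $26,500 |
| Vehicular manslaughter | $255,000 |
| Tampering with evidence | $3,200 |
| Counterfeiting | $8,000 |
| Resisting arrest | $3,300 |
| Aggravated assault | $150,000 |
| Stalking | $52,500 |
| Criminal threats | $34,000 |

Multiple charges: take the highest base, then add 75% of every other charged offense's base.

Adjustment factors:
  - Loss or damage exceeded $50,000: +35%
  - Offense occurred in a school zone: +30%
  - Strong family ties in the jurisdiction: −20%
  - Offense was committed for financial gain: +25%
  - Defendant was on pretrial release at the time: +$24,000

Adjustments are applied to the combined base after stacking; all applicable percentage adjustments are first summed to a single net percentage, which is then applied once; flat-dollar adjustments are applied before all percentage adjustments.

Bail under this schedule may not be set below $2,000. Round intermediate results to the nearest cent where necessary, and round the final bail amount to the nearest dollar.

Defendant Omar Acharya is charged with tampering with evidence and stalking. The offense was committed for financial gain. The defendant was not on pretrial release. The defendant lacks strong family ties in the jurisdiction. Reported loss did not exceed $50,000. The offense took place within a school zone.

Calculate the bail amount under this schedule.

Base amounts from the schedule: tampering with evidence $3,200; stalking $52,500.
Stacking rule: highest base plus 75% of each additional charge. Highest is stalking at $52,500. Additional: $3,200 × 75% = $2,400. Combined base = $52,500 + $2,400 = $54,900.
Net percentage adjustment: +30% +25% = +55%. $54,900 × 1.55 = $85,095.
$85,095 is at or above the $2,000 minimum.

$85,095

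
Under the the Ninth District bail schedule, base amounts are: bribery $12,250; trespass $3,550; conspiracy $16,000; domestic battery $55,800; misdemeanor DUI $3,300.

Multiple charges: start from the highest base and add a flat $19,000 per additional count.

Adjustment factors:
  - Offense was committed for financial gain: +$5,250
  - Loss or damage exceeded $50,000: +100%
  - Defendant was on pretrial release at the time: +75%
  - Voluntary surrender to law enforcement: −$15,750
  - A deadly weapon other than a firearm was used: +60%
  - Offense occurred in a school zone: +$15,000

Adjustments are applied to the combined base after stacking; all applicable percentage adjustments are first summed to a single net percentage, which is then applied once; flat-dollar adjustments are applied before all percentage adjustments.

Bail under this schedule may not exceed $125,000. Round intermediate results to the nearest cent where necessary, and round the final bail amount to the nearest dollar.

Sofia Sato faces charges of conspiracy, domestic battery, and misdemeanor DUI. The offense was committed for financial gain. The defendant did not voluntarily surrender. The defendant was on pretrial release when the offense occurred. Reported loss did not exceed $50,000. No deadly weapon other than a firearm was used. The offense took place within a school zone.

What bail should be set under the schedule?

Base amounts from the schedule: conspiracy $16,000; domestic battery $55,800; misdemeanor DUI $3,300.
Stacking rule: highest base plus $19,000 per additional charge. Highest is domestic battery at $55,800; 2 additional charges → +$38,000. Combined base = $93,800.
Offense was committed for financial gain (+$5,250 flat): $93,800 + $5,250 = $99,050.
Offense occurred in a school zone (+$15,000 flat): $99,050 + $15,000 = $114,050.
Defendant was on pretrial release at the time (+75%): $114,050 × 1.75 = $199,587.50.
Result $199,587.50 exceeds the maximum of $125,000; bail is capped at $125,000.

$125,000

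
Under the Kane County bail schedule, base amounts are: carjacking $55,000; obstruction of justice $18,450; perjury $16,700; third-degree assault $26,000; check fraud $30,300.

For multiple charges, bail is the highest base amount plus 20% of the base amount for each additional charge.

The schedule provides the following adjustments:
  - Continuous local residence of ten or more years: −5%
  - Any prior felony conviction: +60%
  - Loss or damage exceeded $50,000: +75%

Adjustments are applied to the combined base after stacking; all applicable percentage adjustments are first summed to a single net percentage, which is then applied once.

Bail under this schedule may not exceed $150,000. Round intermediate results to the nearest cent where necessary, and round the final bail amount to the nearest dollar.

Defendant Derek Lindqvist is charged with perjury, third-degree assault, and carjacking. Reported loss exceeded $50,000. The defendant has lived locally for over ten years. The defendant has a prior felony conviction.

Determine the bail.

$146,142

Base amounts from the schedule: perjury $16,700; third-degree assault $26,000; carjacking $55,000.
Stacking rule: highest base plus 20% of each additional charge. Highest is carjacking at $55,000. Additional: $16,700 × 20% = $3,340; $26,000 × 20% = $5,200. Combined base = $55,000 + $8,540 = $63,540.
Net percentage adjustment: −5% +60% +75% = +130%. $63,540 × 2.3 = $146,142.
$146,142 is within the $150,000 maximum.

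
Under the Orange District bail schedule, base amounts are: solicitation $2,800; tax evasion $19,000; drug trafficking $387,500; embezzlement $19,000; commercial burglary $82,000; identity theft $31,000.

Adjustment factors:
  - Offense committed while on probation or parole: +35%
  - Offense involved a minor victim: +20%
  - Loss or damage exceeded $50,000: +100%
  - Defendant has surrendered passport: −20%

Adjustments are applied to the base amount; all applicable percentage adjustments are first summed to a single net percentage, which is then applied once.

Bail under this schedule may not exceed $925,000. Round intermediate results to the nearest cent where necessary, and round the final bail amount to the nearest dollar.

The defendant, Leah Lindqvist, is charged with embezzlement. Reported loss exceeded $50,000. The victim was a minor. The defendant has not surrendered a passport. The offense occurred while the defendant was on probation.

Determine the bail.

$48,450

Base amounts from the schedule: embezzlement $19,000.
Single charge. Combined base = $19,000.
Net percentage adjustment: +35% +20% +100% = +155%. $19,000 × 2.55 = $48,450.
$48,450 is within the $925,000 maximum.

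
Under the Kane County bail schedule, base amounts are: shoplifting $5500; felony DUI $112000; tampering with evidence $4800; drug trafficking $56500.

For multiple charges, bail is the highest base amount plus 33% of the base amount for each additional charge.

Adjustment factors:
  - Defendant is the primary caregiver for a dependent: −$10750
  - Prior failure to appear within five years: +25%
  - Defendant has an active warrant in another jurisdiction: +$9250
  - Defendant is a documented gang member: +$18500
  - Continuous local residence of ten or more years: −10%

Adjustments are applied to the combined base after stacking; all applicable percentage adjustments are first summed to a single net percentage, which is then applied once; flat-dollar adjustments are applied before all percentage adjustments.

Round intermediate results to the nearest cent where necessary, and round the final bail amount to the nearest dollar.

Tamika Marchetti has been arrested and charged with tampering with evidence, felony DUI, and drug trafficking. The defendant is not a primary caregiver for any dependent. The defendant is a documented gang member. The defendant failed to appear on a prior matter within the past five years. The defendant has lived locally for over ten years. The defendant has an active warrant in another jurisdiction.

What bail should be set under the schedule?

Base amounts from the schedule: tampering with evidence $4800; felony DUI $112000; drug trafficking $56500.
Stacking rule: highest base plus 33% of each additional charge. Highest is felony DUI at $112000. Additional: $4800 × 33% = $1584; $56500 × 33% = $18645. Combined base = $112000 + $20229 = $132229.
Defendant has an active warrant in another jurisdiction (+$9250 flat): $132229 + $9250 = $141479.
Defendant is a documented gang member (+$18500 flat): $141479 + $18500 = $159979.
Net percentage adjustment: +25% −10% = +15%. $159979 × 1.15 = $183975.85.
Rounded to the nearest dollar: $183976.

$183976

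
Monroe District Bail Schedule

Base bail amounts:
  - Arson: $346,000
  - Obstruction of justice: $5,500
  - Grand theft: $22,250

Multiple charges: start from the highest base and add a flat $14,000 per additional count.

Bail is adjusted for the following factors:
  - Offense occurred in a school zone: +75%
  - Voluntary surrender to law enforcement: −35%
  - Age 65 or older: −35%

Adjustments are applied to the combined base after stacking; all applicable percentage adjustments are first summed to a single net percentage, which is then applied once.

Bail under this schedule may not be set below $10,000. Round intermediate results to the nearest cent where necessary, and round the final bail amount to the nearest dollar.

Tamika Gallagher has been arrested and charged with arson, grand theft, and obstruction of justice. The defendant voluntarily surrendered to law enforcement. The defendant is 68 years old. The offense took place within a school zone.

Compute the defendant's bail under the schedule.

$392,700

Base amounts from the schedule: arson $346,000; grand theft $22,250; obstruction of justice $5,500.
Stacking rule: highest base plus $14,000 per additional charge. Highest is arson at $346,000; 2 additional charges → +$28,000. Combined base = $374,000.
Net percentage adjustment: +75% −35% −35% = +5%. $374,000 × 1.05 = $392,700.
$392,700 is at or above the $10,000 minimum.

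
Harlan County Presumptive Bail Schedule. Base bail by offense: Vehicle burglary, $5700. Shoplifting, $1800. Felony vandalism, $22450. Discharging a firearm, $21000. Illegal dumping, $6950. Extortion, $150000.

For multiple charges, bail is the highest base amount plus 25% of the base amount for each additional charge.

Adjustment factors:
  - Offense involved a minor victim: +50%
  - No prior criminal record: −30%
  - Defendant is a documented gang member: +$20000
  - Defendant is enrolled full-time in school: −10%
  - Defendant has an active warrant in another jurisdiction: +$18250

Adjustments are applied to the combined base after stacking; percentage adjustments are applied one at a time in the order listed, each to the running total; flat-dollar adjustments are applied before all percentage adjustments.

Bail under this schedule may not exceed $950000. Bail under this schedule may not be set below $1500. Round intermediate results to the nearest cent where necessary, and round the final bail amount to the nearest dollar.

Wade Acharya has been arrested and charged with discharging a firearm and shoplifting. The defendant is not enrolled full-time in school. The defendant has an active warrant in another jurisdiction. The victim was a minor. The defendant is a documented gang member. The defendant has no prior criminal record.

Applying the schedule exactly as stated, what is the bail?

Base amounts from the schedule: discharging a firearm $21000; shoplifting $1800.
Stacking rule: highest base plus 25% of each additional charge. Highest is discharging a firearm at $21000. Additional: $1800 × 25% = $450. Combined base = $21000 + $450 = $21450.
Defendant is a documented gang member (+$20000 flat): $21450 + $20000 = $41450.
Defendant has an active warrant in another jurisdiction (+$18250 flat): $41450 + $18250 = $59700.
Offense involved a minor victim (+50%): $59700 × 1.5 = $89550.
No prior criminal record (−30%): $89550 × 0.7 = $62685.
$62685 is within the $950000 maximum.
$62685 is at or above the $1500 minimum.

$62685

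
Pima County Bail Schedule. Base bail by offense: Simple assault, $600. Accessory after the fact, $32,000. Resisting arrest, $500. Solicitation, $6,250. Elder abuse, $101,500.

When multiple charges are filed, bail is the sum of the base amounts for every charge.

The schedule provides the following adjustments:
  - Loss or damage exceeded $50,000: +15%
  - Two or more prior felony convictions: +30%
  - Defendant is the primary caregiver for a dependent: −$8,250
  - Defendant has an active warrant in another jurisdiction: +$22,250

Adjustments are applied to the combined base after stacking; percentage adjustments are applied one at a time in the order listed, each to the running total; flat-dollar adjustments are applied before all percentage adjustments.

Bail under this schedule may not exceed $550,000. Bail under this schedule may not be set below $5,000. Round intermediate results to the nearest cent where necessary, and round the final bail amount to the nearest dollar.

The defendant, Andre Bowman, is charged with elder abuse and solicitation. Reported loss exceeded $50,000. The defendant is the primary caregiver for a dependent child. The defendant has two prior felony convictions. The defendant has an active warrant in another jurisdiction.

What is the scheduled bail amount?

Base amounts from the schedule: elder abuse $101,500; solicitation $6,250.
Stacking rule: sum of all bases. $101,500 + $6,250 = $107,750.
Defendant is the primary caregiver for a dependent (−$8,250 flat): $107,750 − $8,250 = $99,500.
Defendant has an active warrant in another jurisdiction (+$22,250 flat): $99,500 + $22,250 = $121,750.
Loss or damage exceeded $50,000 (+15%): $121,750 × 1.15 = $140,012.50.
Two or more prior felony convictions (+30%): $140,012.50 × 1.3 = $182,016.25.
$182,016.25 is within the $550,000 maximum.
$182,016.25 is at or above the $5,000 minimum.
Rounded to the nearest dollar: $182,016.

$182,016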